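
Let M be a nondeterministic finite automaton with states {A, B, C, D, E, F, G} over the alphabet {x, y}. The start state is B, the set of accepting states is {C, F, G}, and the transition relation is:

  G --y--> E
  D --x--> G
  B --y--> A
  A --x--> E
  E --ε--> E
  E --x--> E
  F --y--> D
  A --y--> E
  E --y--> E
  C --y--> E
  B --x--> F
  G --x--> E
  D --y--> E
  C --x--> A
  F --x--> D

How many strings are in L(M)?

3

The useful subgraph on states {B, D, F, G} is acyclic, so L(M) is finite; the longest accepting path visits 4 useful states, giving maximum string length 3.
Counting accepting paths from B by length: 1 of length 1, 2 of length 3. Total 3.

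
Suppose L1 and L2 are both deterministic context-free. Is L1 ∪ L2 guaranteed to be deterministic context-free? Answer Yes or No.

{aⁿbⁿ : n≥0} and {aⁿb²ⁿ : n≥0} are each accepted by a deterministic PDA (push the a's; pop one per b, respectively one per two b's), but their union U is not. Suppose a DPDA M accepted U. Being deterministic, M has a single run on aⁿb²ⁿ, and since aⁿbⁿ ∈ U that run passes through an accepting configuration right after consuming the prefix aⁿbⁿ and then goes on to accept again after n more b's. Build an ordinary (nondeterministic) PDA M′ that simulates M on a's and b's and, at any moment when M is in an accepting state, may switch to a second mode in which it reads only c's, feeding each c to M as a b; M′ accepts when M does. Then M′ accepts aⁱbʲcᵏ (k≥1) exactly when both aⁱbʲ ∈ U and aⁱbʲ⁺ᵏ ∈ U, and checking the four cases (i=j or j=2i, combined with j+k=i or j+k=2i) leaves only i=j=k: so L(M′) ∩ a*b*c⁺ = {aⁿbⁿcⁿ : n≥1} would be context-free, which it is not (pumping lemma) — contradiction. (The union is an unambiguous CFL; it is determinism, not unambiguity, that fails.)

No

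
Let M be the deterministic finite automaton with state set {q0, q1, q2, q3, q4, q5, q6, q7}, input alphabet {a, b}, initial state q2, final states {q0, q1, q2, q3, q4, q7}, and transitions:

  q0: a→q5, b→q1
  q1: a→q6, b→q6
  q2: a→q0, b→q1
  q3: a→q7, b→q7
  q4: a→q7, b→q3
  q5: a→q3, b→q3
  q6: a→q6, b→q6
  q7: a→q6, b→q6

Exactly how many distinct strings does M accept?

10

The useful subgraph on states {q0, q1, q2, q3, q5, q7} is acyclic, so L(M) is finite; the longest accepting path visits 5 useful states, giving maximum string length 4.
Counting accepting paths from q2 by length: 1 of length 0, 2 of length 1, 1 of length 2, 2 of length 3, 4 of length 4. Total 10.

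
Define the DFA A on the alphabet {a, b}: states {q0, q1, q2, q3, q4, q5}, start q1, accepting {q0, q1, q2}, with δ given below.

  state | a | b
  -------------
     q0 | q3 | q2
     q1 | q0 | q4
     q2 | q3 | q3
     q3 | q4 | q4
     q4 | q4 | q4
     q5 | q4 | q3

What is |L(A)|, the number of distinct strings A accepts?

3

The useful subgraph on states {q0, q1, q2} is acyclic, so L(A) is finite; the longest accepting path visits 3 useful states, giving maximum string length 2.
Counting accepting paths from q1 by length: 1 of length 0, 1 of length 1, 1 of length 2. Total 3.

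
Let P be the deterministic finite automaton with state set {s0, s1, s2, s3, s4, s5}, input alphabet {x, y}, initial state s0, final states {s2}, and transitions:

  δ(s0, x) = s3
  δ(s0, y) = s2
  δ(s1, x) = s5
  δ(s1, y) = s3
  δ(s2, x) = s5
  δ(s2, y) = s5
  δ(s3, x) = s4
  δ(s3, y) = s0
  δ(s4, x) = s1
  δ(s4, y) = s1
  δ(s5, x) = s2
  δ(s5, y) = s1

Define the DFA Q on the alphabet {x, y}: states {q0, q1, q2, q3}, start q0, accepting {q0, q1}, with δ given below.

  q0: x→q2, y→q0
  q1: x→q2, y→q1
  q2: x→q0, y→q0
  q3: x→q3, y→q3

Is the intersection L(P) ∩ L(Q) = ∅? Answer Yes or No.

No

The string y is accepted by both P and Q.
Hence L(P) ∩ L(Q) ≠ ∅.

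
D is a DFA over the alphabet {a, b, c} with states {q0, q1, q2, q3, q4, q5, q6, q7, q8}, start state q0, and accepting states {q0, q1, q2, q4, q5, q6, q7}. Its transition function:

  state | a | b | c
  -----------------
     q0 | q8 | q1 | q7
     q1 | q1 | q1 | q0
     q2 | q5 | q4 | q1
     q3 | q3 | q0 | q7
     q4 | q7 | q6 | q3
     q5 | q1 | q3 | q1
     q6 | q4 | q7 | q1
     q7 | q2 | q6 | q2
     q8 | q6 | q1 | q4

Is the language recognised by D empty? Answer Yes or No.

The empty string ε is accepted: the run q0 ends in the accepting state q0.
Since at least one string is accepted, L(D) is not empty.

No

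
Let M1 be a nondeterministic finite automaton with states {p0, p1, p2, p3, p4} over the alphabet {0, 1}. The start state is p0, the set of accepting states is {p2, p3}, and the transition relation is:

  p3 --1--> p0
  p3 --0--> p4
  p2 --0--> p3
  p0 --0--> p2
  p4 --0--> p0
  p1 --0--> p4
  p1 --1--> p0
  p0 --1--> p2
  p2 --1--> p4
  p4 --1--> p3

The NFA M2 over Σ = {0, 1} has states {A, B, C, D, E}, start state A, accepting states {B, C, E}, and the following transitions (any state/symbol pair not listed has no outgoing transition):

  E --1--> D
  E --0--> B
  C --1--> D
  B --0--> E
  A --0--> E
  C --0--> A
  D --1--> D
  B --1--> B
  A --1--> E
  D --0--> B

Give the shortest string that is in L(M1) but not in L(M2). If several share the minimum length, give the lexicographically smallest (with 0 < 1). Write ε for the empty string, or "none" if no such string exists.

011

The string 011 is accepted by M1 but not by M2.
No shorter string lies in the difference, and 011 is the lexicographically first length-3 string in L(M1) \ L(M2).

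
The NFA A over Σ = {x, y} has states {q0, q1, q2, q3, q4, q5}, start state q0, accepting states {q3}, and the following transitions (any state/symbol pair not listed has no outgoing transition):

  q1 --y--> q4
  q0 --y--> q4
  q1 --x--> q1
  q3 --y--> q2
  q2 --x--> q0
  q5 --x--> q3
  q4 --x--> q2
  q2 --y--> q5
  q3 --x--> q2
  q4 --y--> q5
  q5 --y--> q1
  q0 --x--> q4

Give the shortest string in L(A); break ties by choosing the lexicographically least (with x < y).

A breadth-first search from q0 reaches an accepting state first via the path q0 → q4 → q5 → q3 on input xyx.
No string of length < 3 is accepted (BFS exhausts all shorter strings without reaching an accepting state), and xyx is the lexicographically least accepting string of length 3.

xyx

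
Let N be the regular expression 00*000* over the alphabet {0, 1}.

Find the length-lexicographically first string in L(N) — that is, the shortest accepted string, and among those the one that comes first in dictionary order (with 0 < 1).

By inspection of the expression, no string of length less than 3 matches, and 000 is the lexicographically first match of length 3.

000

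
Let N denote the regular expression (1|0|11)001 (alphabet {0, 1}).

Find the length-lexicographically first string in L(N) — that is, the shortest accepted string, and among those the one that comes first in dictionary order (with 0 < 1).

0001

By inspection of the expression, no string of length less than 4 matches, and 0001 is the lexicographically first match of length 4.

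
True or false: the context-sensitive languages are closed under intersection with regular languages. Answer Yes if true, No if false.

Every regular language is context-sensitive, and context-sensitive languages are closed under intersection (an LBA runs the DFA check and then the LBA for L on the same linear tape).
So the context-sensitive languages are closed under intersection with a regular language.

Yes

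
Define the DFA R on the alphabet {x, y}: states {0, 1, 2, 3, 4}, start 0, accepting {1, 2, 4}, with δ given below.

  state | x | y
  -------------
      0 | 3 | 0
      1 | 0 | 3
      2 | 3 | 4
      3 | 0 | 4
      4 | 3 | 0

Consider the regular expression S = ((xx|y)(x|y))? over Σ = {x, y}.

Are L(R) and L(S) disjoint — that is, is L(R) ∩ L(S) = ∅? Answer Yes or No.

Converting the expression S to a DFA (subset construction, then merging equivalent states) gives the minimal DFA with states {s0, s1, s2, s3, s4}, start state s0, accepting states {s0, s4} and transitions s0: x→s1, y→s2; s1: x→s2, y→s3; s2: x→s4, y→s4; s3: x→s3, y→s3; s4: x→s3, y→s3.
Exploring the product automaton R × S from the start pair (0, s0), following both machines on each input symbol, reaches 8 state pairs: (0, s0), (3, s1), (0, s2), (4, s3), (3, s4), (0, s4), (3, s3), (0, s3).
R accepts in {1, 2, 4} and S accepts in {s0, s4}; no reachable pair has both components accepting, so no string drives both machines to acceptance simultaneously and L(R) ∩ L(S) = ∅.
So no string is accepted by both, and the intersection is empty.

Yes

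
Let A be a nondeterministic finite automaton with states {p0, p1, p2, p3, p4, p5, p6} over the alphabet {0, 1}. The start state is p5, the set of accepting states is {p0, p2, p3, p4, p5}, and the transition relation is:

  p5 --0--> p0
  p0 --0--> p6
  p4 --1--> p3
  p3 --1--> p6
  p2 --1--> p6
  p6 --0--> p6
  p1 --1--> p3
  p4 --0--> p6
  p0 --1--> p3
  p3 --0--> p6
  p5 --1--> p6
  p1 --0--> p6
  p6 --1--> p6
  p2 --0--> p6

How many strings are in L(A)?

3

The useful subgraph on states {p0, p3, p5} is acyclic, so L(A) is finite; the longest accepting path visits 3 useful states, giving maximum string length 2.
Counting accepting paths from p5 by length: 1 of length 0, 1 of length 1, 1 of length 2. Total 3.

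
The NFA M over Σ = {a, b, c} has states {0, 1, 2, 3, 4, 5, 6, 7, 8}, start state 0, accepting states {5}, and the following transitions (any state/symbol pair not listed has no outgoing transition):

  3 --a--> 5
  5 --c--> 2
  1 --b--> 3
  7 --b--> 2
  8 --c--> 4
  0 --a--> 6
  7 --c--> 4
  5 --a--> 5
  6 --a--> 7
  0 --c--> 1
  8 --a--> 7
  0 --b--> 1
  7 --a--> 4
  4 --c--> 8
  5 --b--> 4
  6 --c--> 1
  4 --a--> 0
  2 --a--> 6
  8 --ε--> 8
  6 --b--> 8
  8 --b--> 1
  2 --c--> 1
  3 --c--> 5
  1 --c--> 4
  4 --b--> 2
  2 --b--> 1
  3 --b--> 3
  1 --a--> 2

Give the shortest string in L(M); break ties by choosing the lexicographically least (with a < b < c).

bba

A breadth-first search from 0 reaches an accepting state first via the path 0 → 1 → 3 → 5 on input bba.
No string of length < 3 is accepted (BFS exhausts all shorter strings without reaching an accepting state), and bba is the lexicographically least accepting string of length 3.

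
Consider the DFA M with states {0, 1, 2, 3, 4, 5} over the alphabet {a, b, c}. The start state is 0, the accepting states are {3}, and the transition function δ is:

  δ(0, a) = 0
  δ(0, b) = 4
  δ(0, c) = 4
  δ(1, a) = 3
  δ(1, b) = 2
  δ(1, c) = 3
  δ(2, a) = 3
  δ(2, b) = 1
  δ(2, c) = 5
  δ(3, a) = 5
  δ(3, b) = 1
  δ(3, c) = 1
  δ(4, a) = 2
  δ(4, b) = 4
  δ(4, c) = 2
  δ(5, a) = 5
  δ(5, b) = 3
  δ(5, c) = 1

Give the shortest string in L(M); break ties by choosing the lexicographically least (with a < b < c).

A breadth-first search from 0 reaches an accepting state first via the path 0 → 4 → 2 → 3 on input baa.
No string of length < 3 is accepted (BFS exhausts all shorter strings without reaching an accepting state), and baa is the lexicographically least accepting string of length 3.

baa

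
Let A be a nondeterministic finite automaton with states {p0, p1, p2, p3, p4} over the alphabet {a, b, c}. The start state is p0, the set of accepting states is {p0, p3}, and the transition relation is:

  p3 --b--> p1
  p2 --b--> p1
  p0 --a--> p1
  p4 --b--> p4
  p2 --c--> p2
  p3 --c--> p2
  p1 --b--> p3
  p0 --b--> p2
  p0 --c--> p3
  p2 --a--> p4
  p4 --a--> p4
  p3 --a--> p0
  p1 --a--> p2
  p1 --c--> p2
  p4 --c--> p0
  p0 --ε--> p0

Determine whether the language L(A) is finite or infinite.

State p1 is reachable from the start and can reach an accepting state, and it lies on the cycle p1 → p2 → p1.
Traversing that cycle any number of times yields accepted strings of unbounded length, so the language is infinite.

infinite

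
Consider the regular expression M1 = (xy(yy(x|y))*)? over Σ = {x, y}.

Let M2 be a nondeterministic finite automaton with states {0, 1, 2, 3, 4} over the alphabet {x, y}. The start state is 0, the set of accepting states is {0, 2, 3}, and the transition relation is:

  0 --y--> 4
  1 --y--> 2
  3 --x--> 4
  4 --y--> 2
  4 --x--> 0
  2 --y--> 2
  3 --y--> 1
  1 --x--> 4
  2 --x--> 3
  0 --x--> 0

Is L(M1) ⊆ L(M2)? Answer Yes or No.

The string xy is in L(M1) but not in L(M2).
So L(M1) ⊄ L(M2).

No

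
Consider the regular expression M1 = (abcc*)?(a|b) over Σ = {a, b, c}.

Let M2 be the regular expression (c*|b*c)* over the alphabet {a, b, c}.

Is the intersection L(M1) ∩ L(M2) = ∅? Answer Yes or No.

Yes

Converting the expression M1 to a DFA (subset construction, then merging equivalent states) gives the minimal DFA with states {r0, r1, r2, r3, r4, r5}, start state r0, accepting states {r1, r2} and transitions r0: a→r1, b→r2, c→r3; r1: a→r3, b→r4, c→r3; r2: a→r3, b→r3, c→r3; r3: a→r3, b→r3, c→r3; r4: a→r3, b→r3, c→r5; r5: a→r2, b→r2, c→r5.
Converting the expression M2 to a DFA (subset construction, then merging equivalent states) gives the minimal DFA with states {t0, t1, t2}, start state t0, accepting states {t0} and transitions t0: a→t1, b→t2, c→t0; t1: a→t1, b→t1, c→t1; t2: a→t1, b→t2, c→t0.
Exploring the product automaton M1 × M2 from the start pair (r0, t0), following both machines on each input symbol, reaches 9 state pairs: (r0, t0), (r1, t1), (r2, t2), (r3, t0), (r3, t1), (r4, t1), (r3, t2), (r5, t1), (r2, t1).
M1 accepts in {r1, r2} and M2 accepts in {t0}; no reachable pair has both components accepting, so no string drives both machines to acceptance simultaneously and L(M1) ∩ L(M2) = ∅.
So no string is accepted by both, and the intersection is empty.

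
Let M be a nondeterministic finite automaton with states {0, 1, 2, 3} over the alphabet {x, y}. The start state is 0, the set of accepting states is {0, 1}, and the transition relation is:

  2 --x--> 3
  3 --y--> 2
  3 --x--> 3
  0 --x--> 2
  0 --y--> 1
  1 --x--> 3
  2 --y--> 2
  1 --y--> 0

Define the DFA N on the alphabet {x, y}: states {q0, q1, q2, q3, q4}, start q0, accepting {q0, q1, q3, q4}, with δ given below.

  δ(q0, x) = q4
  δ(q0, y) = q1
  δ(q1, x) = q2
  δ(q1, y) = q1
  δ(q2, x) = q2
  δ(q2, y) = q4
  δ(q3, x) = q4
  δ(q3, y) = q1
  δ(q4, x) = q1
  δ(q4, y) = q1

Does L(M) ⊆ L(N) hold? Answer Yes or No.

Yes

Exploring the product automaton M × N from the start pair (0, q0), following both machines on each input symbol, reaches 8 state pairs: (0, q0), (2, q4), (1, q1), (3, q1), (2, q1), (3, q2), (0, q1), (2, q2).
M accepts in {0, 1} and N accepts in {q0, q1, q3, q4}. The reachable pairs whose M-component is accepting are (0, q0), (1, q1), (0, q1); in each of them the N-component is accepting too, so the product for L(M) \ L(N) (M-component accepting, N-component rejecting) has no reachable accepting pair and the difference is empty.
Hence every string in L(M) is also in L(N).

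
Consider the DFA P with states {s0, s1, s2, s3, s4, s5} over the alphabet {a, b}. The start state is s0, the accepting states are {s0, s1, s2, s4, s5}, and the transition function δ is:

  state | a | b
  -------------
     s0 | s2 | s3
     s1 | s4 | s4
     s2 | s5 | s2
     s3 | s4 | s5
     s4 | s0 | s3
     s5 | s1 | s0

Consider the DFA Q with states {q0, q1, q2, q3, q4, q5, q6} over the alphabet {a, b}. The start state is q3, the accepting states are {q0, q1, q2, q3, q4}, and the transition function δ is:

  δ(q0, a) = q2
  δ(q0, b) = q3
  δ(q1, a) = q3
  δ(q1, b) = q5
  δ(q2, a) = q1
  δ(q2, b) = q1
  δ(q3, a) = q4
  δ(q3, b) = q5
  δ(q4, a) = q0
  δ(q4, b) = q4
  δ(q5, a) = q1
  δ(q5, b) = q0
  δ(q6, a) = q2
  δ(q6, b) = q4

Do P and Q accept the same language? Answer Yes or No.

Exploring the product automaton P × Q from the start pair (s0, q3), following both machines on each input symbol, reaches 6 state pairs: (s0, q3), (s2, q4), (s3, q5), (s5, q0), (s4, q1), (s1, q2).
P accepts in {s0, s1, s2, s4, s5} and Q accepts in {q0, q1, q2, q3, q4}. In every reachable pair the two components are either both accepting — (s0, q3), (s2, q4), (s5, q0), (s4, q1), (s1, q2) — or both non-accepting, so no string is accepted by exactly one of the machines: L(P) \ L(Q) and L(Q) \ L(P) are both empty.
Hence every string is accepted by P iff it is accepted by Q, and the two languages coincide.

Yes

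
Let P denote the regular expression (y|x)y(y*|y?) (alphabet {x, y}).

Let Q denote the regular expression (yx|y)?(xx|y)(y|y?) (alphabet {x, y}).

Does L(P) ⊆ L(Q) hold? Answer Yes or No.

The string xy is in L(P) but not in L(Q).
So L(P) ⊄ L(Q).

No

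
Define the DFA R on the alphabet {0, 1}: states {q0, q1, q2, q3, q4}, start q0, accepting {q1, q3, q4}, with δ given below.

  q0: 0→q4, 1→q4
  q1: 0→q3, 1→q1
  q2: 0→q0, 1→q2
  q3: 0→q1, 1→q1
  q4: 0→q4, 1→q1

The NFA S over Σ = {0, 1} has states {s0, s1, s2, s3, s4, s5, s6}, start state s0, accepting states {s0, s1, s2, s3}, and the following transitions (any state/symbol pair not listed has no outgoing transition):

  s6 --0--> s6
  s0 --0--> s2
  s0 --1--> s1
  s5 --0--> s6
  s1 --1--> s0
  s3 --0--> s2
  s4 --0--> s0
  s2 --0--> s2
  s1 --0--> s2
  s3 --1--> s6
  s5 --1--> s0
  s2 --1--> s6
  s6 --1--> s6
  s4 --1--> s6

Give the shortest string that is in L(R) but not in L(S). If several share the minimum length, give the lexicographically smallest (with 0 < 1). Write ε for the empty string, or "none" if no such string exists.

The string 01 is accepted by R but not by S.
No shorter string lies in the difference, and 01 is the lexicographically first length-2 string in L(R) \ L(S).

01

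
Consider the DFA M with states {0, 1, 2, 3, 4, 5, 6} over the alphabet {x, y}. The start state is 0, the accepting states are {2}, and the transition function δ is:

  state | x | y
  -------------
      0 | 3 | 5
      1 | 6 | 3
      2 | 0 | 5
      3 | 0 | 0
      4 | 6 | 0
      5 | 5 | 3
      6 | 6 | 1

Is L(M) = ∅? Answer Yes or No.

The states reachable from the start state are {0, 3, 5}.
None of the accepting states {2} is reachable, so no string is accepted and L(M) = ∅.

Yes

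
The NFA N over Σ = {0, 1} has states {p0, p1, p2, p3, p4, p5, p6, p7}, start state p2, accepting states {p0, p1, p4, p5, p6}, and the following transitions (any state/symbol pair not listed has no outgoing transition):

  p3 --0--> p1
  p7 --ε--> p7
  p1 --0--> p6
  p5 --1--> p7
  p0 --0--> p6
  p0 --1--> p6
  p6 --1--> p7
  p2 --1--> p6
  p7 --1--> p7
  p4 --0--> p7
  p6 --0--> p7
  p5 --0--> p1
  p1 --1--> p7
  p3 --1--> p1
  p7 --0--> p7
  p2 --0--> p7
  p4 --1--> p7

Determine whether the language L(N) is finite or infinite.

The useful states (reachable from p2 and able to reach an accepting state) are {p2, p6}.
Restricted to these states the transition graph has no cycle, so every accepting path has bounded length and L is finite.

finite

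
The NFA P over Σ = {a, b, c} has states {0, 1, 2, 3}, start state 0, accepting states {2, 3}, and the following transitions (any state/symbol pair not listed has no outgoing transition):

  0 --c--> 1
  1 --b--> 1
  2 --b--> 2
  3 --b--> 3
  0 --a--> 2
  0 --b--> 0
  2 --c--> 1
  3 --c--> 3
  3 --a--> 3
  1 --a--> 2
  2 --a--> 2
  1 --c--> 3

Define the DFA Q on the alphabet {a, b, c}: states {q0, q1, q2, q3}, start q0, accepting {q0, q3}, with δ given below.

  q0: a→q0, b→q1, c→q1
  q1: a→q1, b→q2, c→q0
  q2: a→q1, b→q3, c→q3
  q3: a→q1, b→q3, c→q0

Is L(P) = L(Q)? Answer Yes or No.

The string ab is accepted by P but rejected by Q.
So L(P) ≠ L(Q).

No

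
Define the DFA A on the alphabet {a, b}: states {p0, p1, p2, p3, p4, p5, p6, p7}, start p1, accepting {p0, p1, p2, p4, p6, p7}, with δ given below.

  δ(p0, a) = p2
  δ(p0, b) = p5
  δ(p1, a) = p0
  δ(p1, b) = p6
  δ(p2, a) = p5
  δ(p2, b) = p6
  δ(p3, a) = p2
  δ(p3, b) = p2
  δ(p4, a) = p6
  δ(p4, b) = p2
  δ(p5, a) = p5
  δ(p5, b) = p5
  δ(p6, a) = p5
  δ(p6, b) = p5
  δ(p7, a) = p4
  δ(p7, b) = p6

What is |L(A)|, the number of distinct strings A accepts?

5

The useful subgraph on states {p0, p1, p2, p6} is acyclic, so L(A) is finite; the longest accepting path visits 4 useful states, giving maximum string length 3.
Counting accepting paths from p1 by length: 1 of length 0, 2 of length 1, 1 of length 2, 1 of length 3. Total 5.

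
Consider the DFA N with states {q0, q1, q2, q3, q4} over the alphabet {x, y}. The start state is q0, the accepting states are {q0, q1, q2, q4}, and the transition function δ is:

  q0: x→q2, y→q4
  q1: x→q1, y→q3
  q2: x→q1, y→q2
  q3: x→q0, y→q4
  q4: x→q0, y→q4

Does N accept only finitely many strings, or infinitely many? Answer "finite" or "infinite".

infinite

State q1 is reachable from the start and can reach an accepting state, and it lies on the cycle q1 → q1.
Traversing that cycle any number of times yields accepted strings of unbounded length, so the language is infinite.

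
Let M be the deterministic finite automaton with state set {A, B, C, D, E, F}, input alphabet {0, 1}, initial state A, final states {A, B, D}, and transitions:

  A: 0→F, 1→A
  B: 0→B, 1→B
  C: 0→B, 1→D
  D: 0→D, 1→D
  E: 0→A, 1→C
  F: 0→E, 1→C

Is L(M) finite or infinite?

State A is reachable from the start and can reach an accepting state, and it lies on the cycle A → A.
Traversing that cycle any number of times yields accepted strings of unbounded length, so the language is infinite.

infinite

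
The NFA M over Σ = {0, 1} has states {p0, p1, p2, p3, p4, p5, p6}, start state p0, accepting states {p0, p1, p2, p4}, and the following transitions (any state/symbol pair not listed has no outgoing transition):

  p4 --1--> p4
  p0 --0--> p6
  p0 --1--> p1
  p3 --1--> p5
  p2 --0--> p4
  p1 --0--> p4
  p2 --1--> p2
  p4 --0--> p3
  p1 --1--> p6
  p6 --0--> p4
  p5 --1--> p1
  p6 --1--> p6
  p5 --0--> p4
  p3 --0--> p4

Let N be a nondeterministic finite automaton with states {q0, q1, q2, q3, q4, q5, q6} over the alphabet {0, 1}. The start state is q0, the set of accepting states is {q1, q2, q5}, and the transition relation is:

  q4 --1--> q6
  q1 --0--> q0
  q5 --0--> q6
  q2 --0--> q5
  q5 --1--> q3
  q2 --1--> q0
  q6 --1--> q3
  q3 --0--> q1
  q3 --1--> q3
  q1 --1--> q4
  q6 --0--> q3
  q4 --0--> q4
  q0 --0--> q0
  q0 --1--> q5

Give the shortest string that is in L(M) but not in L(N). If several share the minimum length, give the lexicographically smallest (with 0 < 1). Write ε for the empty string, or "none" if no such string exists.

ε

The empty string ε is accepted by M but not by N.
Since ε is the unique shortest string, it is the required witness.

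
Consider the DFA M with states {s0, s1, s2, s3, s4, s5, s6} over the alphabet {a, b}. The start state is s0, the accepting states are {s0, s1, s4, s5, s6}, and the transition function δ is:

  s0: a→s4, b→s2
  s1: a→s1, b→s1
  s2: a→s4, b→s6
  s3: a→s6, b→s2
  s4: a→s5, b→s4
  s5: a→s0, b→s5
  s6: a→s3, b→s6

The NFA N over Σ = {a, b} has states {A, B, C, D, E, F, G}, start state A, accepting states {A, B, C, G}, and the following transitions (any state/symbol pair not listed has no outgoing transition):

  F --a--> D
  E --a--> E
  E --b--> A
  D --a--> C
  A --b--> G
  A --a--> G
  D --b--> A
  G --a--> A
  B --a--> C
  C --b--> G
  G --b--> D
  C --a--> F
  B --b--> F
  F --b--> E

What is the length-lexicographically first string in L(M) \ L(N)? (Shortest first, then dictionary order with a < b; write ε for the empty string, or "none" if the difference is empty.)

The string ab is accepted by M but not by N.
No shorter string lies in the difference, and ab is the lexicographically first length-2 string in L(M) \ L(N).

ab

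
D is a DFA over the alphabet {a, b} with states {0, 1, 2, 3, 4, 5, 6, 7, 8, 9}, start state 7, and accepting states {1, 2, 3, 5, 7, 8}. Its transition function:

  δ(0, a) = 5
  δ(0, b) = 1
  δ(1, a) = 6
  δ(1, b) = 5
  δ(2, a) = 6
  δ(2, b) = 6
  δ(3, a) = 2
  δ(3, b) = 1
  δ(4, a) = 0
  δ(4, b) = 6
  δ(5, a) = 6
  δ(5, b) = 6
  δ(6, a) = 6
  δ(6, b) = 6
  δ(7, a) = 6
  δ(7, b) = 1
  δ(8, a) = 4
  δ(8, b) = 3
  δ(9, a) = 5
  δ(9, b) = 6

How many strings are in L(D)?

The useful subgraph on states {1, 5, 7} is acyclic, so L(D) is finite; the longest accepting path visits 3 useful states, giving maximum string length 2.
Counting accepting paths from 7 by length: 1 of length 0, 1 of length 1, 1 of length 2. Total 3.

3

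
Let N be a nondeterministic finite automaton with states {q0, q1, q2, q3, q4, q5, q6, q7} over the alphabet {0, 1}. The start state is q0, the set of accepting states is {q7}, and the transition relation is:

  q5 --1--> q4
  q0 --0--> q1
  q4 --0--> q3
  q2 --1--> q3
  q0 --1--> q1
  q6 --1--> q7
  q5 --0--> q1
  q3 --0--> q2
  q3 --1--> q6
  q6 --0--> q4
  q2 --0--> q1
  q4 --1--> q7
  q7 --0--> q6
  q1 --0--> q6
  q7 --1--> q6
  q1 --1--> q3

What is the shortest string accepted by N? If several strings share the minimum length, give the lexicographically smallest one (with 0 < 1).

001

A breadth-first search from q0 reaches an accepting state first via the path q0 → q1 → q6 → q7 on input 001.
No string of length < 3 is accepted (BFS exhausts all shorter strings without reaching an accepting state), and 001 is the lexicographically least accepting string of length 3.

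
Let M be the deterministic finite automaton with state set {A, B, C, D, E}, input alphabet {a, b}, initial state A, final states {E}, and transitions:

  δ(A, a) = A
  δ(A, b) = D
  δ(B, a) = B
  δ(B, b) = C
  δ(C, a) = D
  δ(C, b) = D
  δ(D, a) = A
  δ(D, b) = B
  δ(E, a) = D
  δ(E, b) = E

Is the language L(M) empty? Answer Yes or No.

The states reachable from the start state are {A, B, C, D}.
None of the accepting states {E} is reachable, so no string is accepted and L(M) = ∅.

Yes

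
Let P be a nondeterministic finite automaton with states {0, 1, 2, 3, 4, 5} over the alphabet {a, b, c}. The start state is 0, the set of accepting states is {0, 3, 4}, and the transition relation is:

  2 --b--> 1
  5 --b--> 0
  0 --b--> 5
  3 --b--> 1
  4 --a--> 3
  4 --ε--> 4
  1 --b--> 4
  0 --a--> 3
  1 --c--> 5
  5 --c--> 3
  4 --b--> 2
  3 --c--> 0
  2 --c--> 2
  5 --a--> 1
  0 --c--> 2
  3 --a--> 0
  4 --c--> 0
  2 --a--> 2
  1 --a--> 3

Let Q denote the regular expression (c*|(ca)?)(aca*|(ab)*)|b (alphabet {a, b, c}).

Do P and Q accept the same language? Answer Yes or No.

No

The string a is accepted by P but rejected by Q.
So L(P) ≠ L(Q).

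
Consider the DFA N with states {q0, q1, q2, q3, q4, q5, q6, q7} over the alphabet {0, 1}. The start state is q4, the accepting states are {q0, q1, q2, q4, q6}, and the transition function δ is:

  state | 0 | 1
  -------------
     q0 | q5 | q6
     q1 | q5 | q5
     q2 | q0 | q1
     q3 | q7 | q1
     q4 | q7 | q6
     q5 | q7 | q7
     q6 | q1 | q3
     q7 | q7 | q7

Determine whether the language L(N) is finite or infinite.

The useful states (reachable from q4 and able to reach an accepting state) are {q1, q3, q4, q6}.
Restricted to these states the transition graph has no cycle, so every accepting path has bounded length and L is finite.

finite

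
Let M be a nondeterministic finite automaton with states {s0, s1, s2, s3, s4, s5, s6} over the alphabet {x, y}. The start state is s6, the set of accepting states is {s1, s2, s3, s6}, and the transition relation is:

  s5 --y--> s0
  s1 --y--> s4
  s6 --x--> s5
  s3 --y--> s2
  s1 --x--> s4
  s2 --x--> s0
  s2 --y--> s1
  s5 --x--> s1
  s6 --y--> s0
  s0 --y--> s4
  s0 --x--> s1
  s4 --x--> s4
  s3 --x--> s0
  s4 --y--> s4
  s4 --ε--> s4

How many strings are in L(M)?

4

The useful subgraph on states {s0, s1, s5, s6} is acyclic, so L(M) is finite; the longest accepting path visits 4 useful states, giving maximum string length 3.
Counting accepting paths from s6 by length: 1 of length 0, 2 of length 2, 1 of length 3. Total 4.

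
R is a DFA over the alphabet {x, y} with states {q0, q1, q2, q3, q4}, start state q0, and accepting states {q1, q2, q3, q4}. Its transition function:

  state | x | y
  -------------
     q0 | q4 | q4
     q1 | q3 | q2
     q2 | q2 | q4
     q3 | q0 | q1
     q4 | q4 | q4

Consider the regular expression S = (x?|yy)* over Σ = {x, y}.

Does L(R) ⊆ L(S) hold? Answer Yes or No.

No

The string y is in L(R) but not in L(S).
So L(R) ⊄ L(S).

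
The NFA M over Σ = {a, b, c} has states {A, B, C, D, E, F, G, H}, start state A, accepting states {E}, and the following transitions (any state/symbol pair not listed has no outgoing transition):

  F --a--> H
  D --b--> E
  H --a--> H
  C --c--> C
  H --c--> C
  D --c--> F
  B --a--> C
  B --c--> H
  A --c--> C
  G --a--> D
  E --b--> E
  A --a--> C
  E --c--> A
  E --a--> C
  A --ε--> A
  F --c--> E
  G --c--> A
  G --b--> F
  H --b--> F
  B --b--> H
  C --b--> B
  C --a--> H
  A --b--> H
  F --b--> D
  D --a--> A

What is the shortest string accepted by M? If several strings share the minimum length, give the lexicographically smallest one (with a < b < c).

bbc

A breadth-first search from A reaches an accepting state first via the path A → H → F → E on input bbc.
No string of length < 3 is accepted (BFS exhausts all shorter strings without reaching an accepting state), and bbc is the lexicographically least accepting string of length 3.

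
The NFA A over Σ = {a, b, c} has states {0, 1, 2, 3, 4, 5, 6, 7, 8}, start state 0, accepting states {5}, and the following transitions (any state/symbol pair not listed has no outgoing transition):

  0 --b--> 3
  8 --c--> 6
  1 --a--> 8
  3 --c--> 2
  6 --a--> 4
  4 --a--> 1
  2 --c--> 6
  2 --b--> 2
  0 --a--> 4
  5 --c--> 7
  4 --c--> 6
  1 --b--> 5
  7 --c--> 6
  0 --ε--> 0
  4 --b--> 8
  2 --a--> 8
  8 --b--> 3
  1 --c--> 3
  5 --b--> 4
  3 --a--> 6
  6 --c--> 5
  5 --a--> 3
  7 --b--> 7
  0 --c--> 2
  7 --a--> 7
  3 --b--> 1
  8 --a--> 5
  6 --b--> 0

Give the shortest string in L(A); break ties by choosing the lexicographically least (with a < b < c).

aab

A breadth-first search from 0 reaches an accepting state first via the path 0 → 4 → 1 → 5 on input aab.
No string of length < 3 is accepted (BFS exhausts all shorter strings without reaching an accepting state), and aab is the lexicographically least accepting string of length 3.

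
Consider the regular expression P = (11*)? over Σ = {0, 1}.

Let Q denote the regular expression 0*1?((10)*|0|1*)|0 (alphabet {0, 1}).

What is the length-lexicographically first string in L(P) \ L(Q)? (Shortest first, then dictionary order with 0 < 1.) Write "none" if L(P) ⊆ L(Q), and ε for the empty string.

none

Converting the expression P to a DFA (subset construction, then merging equivalent states) gives the minimal DFA with states {p0, p1}, start state p0, accepting states {p0} and transitions p0: 0→p1, 1→p0; p1: 0→p1, 1→p1.
Converting the expression Q to a DFA (subset construction, then merging equivalent states) gives the minimal DFA with states {q0, q1, q2, q3, q4, q5, q6}, start state q0, accepting states {q0, q1, q2, q3, q6} and transitions q0: 0→q0, 1→q1; q1: 0→q2, 1→q3; q2: 0→q4, 1→q5; q3: 0→q2, 1→q6; q4: 0→q4, 1→q4; q5: 0→q2, 1→q4; q6: 0→q4, 1→q6.
Exploring the product automaton P × Q from the start pair (p0, q0), following both machines on each input symbol, reaches 11 state pairs: (p0, q0), (p1, q0), (p0, q1), (p1, q1), (p1, q2), (p0, q3), (p1, q3), (p1, q4), (p1, q5), (p0, q6), (p1, q6).
P accepts in {p0} and Q accepts in {q0, q1, q2, q3, q6}. The reachable pairs whose P-component is accepting are (p0, q0), (p0, q1), (p0, q3), (p0, q6); in each of them the Q-component is accepting too, so the product for L(P) \ L(Q) (P-component accepting, Q-component rejecting) has no reachable accepting pair and the difference is empty.
So every string accepted by P is also accepted by Q: L(P) \ L(Q) = ∅ and there is no such string.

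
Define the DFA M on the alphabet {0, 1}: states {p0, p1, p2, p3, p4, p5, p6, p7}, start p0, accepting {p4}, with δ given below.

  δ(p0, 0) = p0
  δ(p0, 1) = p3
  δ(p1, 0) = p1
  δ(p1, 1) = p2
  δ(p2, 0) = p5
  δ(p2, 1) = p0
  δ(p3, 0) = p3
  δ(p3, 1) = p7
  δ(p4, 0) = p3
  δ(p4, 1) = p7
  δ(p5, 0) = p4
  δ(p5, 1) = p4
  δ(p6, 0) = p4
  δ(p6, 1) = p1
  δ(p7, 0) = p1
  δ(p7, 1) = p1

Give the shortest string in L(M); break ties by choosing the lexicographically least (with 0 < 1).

A breadth-first search from p0 reaches an accepting state first via the path p0 → p3 → p7 → p1 → p2 → p5 → p4 on input 110100.
No string of length < 6 is accepted (BFS exhausts all shorter strings without reaching an accepting state), and 110100 is the lexicographically least accepting string of length 6.

110100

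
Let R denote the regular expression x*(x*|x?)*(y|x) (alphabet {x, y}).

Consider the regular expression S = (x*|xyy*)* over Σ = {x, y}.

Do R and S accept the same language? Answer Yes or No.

No

The string y is accepted by R but rejected by S.
So L(R) ≠ L(S).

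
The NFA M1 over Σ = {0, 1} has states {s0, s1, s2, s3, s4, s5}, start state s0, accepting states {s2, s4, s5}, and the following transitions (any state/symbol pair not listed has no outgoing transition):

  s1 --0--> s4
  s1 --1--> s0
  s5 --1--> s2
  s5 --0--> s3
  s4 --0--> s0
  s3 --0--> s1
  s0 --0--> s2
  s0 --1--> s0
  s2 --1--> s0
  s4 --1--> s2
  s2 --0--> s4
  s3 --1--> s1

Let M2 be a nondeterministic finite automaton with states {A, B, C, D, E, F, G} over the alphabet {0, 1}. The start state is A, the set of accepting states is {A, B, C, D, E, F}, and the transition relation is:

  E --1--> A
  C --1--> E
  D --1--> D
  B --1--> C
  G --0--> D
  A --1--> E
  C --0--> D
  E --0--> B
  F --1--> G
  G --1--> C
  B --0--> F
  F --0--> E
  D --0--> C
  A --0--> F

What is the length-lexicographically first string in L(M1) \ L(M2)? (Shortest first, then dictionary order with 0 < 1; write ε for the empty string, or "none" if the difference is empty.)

1001

The string 1001 is accepted by M1 but not by M2.
No shorter string lies in the difference, and 1001 is the lexicographically first length-4 string in L(M1) \ L(M2).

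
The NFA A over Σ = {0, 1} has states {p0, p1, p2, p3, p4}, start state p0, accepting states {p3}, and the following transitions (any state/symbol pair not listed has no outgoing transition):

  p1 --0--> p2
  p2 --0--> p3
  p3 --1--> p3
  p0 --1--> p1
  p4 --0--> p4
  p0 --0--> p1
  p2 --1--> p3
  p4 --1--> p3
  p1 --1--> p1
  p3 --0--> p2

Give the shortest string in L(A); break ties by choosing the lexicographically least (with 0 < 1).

000

A breadth-first search from p0 reaches an accepting state first via the path p0 → p1 → p2 → p3 on input 000.
No string of length < 3 is accepted (BFS exhausts all shorter strings without reaching an accepting state), and 000 is the lexicographically least accepting string of length 3.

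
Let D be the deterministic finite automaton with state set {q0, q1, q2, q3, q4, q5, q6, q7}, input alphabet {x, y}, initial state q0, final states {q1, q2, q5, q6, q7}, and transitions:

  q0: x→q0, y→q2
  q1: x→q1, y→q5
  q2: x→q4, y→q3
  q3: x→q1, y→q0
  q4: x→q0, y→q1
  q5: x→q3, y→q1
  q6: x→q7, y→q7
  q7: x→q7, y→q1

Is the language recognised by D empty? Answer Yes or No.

The string y is accepted: the run q0 → q2 ends in the accepting state q2.
Since at least one string is accepted, L(D) is not empty.

No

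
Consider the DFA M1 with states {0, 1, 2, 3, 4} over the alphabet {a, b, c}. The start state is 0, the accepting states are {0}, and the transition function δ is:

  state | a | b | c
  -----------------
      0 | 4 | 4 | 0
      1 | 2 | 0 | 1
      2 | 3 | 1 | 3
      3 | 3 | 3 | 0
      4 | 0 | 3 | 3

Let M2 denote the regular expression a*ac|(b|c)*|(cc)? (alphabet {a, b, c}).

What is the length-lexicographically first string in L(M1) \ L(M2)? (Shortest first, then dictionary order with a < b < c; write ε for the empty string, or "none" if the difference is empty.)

aa

The string aa is accepted by M1 but not by M2.
No shorter string lies in the difference, and aa is the lexicographically first length-2 string in L(M1) \ L(M2).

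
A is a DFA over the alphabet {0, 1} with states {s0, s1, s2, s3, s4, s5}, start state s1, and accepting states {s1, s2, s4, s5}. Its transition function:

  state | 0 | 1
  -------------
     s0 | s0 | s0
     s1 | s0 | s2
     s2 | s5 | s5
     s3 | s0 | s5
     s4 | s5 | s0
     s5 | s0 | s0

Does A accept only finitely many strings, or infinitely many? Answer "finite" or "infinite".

The useful states (reachable from s1 and able to reach an accepting state) are {s1, s2, s5}.
Restricted to these states the transition graph has no cycle, so every accepting path has bounded length and L is finite.

finite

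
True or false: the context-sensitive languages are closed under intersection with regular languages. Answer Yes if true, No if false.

Yes

Every regular language is context-sensitive, and context-sensitive languages are closed under intersection (an LBA runs the DFA check and then the LBA for L on the same linear tape).
So the context-sensitive languages are closed under intersection with a regular language.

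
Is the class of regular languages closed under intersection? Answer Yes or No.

Yes

Run DFAs for L₁ and L₂ in parallel: the product automaton with state set Q₁ × Q₂, start (q₁, q₂) and accepting set F₁ × F₂ recognises L₁ ∩ L₂.
So the regular languages are closed under intersection.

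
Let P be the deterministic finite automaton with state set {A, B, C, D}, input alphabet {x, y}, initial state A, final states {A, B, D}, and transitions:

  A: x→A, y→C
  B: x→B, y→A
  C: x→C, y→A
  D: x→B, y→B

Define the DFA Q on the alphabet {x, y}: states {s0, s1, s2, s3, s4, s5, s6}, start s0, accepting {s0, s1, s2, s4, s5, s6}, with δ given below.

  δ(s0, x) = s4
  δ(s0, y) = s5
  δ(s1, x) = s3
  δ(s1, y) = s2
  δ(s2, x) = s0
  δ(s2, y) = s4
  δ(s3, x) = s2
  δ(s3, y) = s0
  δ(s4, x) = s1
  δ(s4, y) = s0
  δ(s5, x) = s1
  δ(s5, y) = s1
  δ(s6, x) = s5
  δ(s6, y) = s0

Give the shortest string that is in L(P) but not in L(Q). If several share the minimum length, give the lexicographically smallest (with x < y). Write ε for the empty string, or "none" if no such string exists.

The string xxx is accepted by P but not by Q.
No shorter string lies in the difference, and xxx is the lexicographically first length-3 string in L(P) \ L(Q).

xxx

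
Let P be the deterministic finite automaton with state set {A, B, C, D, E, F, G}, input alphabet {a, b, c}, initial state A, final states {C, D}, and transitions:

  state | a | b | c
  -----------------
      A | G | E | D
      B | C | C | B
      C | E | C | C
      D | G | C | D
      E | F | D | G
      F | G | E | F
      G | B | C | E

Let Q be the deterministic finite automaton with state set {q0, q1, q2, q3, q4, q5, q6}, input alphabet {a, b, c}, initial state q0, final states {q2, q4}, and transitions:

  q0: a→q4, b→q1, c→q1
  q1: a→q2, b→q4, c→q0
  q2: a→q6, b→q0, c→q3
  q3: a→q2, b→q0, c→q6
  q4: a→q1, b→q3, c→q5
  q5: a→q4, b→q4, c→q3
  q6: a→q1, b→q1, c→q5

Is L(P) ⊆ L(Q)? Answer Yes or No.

No

The string c is in L(P) but not in L(Q).
So L(P) ⊄ L(Q).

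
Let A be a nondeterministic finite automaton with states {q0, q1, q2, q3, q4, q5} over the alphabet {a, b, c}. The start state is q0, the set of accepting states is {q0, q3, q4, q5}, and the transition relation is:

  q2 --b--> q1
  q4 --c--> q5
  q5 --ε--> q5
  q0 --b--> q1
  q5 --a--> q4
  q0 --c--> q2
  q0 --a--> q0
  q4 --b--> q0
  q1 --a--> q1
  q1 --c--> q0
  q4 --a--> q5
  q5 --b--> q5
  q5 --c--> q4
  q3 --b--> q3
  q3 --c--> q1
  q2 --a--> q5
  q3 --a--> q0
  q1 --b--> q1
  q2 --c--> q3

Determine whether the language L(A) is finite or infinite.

State q0 is reachable from the start and can reach an accepting state, and it lies on the cycle q0 → q0.
Traversing that cycle any number of times yields accepted strings of unbounded length, so the language is infinite.

infinite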